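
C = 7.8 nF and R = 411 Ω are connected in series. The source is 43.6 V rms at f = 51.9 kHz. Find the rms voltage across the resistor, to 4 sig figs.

ω = 2πf = 326100 rad/s
X_C = 1/(ωC) = 393.1 Ω
Z = 411.0 − j393.1 Ω
|Z| = √(411.0² + 393.1²) = 568.8 Ω
I = V/|Z| = 76.66 mA
V_R = I·|Z_R| = 0.07666 × 411.0 = 31.51 V

31.51 V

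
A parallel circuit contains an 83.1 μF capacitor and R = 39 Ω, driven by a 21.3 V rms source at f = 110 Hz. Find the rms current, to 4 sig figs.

1.340 A

ω = 2πf = 691.2 rad/s
X_C = 1/(ωC) = 17.41 Ω
Parallel: admittances add. Y = 1/R + jωC
Y = (0.02564 + j0.05743) S
|Y| = 0.06290 S → |Z| = 1/|Y| = 15.90 Ω, ∠Z = −∠Y = -65.94°
I = V/|Z| = 21.3/15.90 = 1.340 A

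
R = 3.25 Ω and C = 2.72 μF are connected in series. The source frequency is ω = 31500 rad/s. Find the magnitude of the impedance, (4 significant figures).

X_C = 1/(ωC) = 11.67 Ω
Z = 3.250 − j11.67 Ω
|Z| = √(3.250² + 11.67²) = 12.12 Ω

12.12 Ω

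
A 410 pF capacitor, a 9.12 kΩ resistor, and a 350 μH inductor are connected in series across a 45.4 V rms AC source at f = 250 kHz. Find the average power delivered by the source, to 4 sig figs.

ω = 2πf = 1.571e+06 rad/s
X_L = ωL = 549.8 Ω
X_C = 1/(ωC) = 1553 Ω
Net reactance X = X_L − X_C = -1003 Ω
Z = 9120 − j1003 Ω
|Z| = √(9120² + 1003²) = 9175 Ω
∠Z = arctan(-1003/9120) = -6.276°
I = V/|Z| = 4.948 mA
P = VI cos φ = 45.4 × 0.004948 × cos(-6.276°) = 223.3 mW

223.3 mW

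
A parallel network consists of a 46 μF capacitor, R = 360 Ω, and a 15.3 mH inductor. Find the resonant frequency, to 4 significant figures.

ω₀ = 1/√(LC) = 1/√(0.0153 × 4.6e-05) = 1192 rad/s
f₀ = ω₀/(2π) = 189.7 Hz

189.7 Hz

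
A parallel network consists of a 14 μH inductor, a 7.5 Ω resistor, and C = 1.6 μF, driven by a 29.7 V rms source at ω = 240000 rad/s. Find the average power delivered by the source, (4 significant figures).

X_L = ωL = 3.360 Ω
X_C = 1/(ωC) = 2.604 Ω
Parallel: admittances add. Y = 1/R + 1/(jωL) + jωC
Y = (0.1333 + j0.08638) S
|Y| = 0.1589 S → |Z| = 1/|Y| = 6.294 Ω, ∠Z = −∠Y = -32.94°
I = V/|Z| = 4.718 A
P = VI cos φ = 29.7 × 4.718 × cos(-32.94°) = 117.6 W

117.6 W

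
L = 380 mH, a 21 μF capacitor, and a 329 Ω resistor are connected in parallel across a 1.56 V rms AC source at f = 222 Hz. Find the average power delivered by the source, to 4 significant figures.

ω = 2πf = 1395 rad/s
X_L = ωL = 530.0 Ω
X_C = 1/(ωC) = 34.14 Ω
Parallel: admittances add. Y = 1/R + 1/(jωL) + jωC
Y = (0.003040 + j0.02741) S
|Y| = 0.02757 S → |Z| = 1/|Y| = 36.27 Ω, ∠Z = −∠Y = -83.67°
I = V/|Z| = 43.01 mA
P = VI cos φ = 1.56 × 0.04301 × cos(-83.67°) = 7.397 mW

7.397 mW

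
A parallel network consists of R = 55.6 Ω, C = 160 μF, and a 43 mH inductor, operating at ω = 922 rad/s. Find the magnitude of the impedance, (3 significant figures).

X_L = ωL = 39.6 Ω
X_C = 1/(ωC) = 6.78 Ω
Parallel: admittances add. Y = 1/R + 1/(jωL) + jωC
Y = (0.0180 + j0.122) S
|Y| = 0.124 S → |Z| = 1/|Y| = 8.09 Ω, ∠Z = −∠Y = -81.6°

8.09 Ω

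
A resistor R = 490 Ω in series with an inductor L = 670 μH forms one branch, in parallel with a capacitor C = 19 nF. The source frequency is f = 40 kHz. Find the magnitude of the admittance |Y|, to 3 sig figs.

ω = 2πf = 251300 rad/s
X_L = ωL = 168 Ω
X_C = 1/(ωC) = 209 Ω
Branch 1 (R+jX_L): Z₁ = 490 + j168 Ω, |Z₁| = 518 Ω
Branch 2 (−jX_C): Z₂ = −j209 Ω
Parallel: Z = Z₁Z₂/(Z₁+Z₂), |Z| = 221 Ω, ∠Z = -66.2°
|Y| = 1/|Z| = 4.53 mS

4.53 mS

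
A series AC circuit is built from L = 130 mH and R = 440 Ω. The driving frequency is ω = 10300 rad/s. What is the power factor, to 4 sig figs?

0.3122

X_L = ωL = 1339 Ω
Z = 440.0 + j1339 Ω
|Z| = √(440.0² + 1339²) = 1409 Ω
∠Z = arctan(1339/440.0) = 71.81°
cos φ = cos(71.81°) = 0.3122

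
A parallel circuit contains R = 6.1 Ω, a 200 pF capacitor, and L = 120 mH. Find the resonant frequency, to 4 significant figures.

ω₀ = 1/√(LC) = 1/√(0.12 × 2e-10) = 204100 rad/s
f₀ = ω₀/(2π) = 32.49 kHz

32.49 kHz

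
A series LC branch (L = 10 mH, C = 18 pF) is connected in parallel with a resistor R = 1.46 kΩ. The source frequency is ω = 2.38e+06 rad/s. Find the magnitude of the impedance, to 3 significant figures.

436 Ω

X_L = ωL = 23800 Ω
X_C = 1/(ωC) = 23300 Ω
Branch 1: Z₁ = R = 1460 Ω
Branch 2 (series LC): Z₂ = j(X_L − X_C) = j457 Ω
Parallel: Z = Z₁Z₂/(Z₁+Z₂), |Z| = 436 Ω, ∠Z = 72.6°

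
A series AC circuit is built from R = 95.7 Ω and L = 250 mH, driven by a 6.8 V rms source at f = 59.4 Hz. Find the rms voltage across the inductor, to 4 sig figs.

4.747 V

ω = 2πf = 373.2 rad/s
X_L = ωL = 93.31 Ω
Z = 95.70 + j93.31 Ω
|Z| = √(95.70² + 93.31²) = 133.7 Ω
I = V/|Z| = 50.88 mA
V_L = I·|Z_L| = 0.05088 × 93.31 = 4.747 V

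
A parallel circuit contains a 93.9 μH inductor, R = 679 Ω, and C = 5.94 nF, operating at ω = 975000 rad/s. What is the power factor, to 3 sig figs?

0.276

X_L = ωL = 91.6 Ω
X_C = 1/(ωC) = 173 Ω
Parallel: admittances add. Y = 1/R + 1/(jωL) + jωC
Y = (0.00147 − j0.00513) S
|Y| = 0.00534 S → |Z| = 1/|Y| = 187 Ω, ∠Z = −∠Y = 74.0°
cos φ = cos(74.0°) = 0.276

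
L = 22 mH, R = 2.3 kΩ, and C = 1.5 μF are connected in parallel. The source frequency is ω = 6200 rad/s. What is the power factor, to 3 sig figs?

X_L = ωL = 136 Ω
X_C = 1/(ωC) = 108 Ω
Parallel: admittances add. Y = 1/R + 1/(jωL) + jωC
Y = (0.000435 + j0.00197) S
|Y| = 0.00202 S → |Z| = 1/|Y| = 496 Ω, ∠Z = −∠Y = -77.5°
cos φ = cos(-77.5°) = 0.216

0.216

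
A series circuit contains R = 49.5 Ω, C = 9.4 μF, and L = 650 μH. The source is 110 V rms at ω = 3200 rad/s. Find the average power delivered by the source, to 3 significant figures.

175 W

X_L = ωL = 2.08 Ω
X_C = 1/(ωC) = 33.2 Ω
Net reactance X = X_L − X_C = -31.2 Ω
Z = 49.5 − j31.2 Ω
|Z| = √(49.5² + 31.2²) = 58.5 Ω
∠Z = arctan(-31.2/49.5) = -32.2°
I = V/|Z| = 1.88 A
P = VI cos φ = 110 × 1.88 × cos(-32.2°) = 175 W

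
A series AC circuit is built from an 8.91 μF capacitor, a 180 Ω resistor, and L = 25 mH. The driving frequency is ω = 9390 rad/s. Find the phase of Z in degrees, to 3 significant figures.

51.1°

X_L = ωL = 235 Ω
X_C = 1/(ωC) = 12.0 Ω
Net reactance X = X_L − X_C = 223 Ω
Z = 180 + j223 Ω
|Z| = √(180² + 223²) = 286 Ω
∠Z = arctan(223/180) = 51.1°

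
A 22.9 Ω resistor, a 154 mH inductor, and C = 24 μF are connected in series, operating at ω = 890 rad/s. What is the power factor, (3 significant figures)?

X_L = ωL = 137 Ω
X_C = 1/(ωC) = 46.8 Ω
Net reactance X = X_L − X_C = 90.2 Ω
Z = 22.9 + j90.2 Ω
|Z| = √(22.9² + 90.2²) = 93.1 Ω
∠Z = arctan(90.2/22.9) = 75.8°
cos φ = cos(75.8°) = 0.246

0.246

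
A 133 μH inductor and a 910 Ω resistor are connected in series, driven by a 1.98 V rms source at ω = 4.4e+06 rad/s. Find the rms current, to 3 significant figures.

X_L = ωL = 585 Ω
Z = 910 + j585 Ω
|Z| = √(910² + 585²) = 1080 Ω
I = V/|Z| = 1.98/1080 = 1.83 mA

1.83 mA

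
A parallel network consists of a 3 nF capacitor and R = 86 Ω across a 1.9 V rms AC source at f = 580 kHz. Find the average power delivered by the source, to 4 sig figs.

ω = 2πf = 3.644e+06 rad/s
X_C = 1/(ωC) = 91.47 Ω
Parallel: admittances add. Y = 1/R + jωC
Y = (0.01163 + j0.01093) S
|Y| = 0.01596 S → |Z| = 1/|Y| = 62.66 Ω, ∠Z = −∠Y = -43.24°
I = V/|Z| = 30.32 mA
P = VI cos φ = 1.9 × 0.03032 × cos(-43.24°) = 41.98 mW

41.98 mW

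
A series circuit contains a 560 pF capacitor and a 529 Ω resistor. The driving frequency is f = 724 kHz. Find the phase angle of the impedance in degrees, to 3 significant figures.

ω = 2πf = 4.549e+06 rad/s
X_C = 1/(ωC) = 393 Ω
Z = 529 − j393 Ω
|Z| = √(529² + 393²) = 659 Ω
∠Z = arctan(-393/529) = -36.6°

-36.6°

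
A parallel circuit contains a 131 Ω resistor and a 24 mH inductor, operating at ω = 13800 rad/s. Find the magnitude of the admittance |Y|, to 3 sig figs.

8.21 mS

X_L = ωL = 331 Ω
Parallel: admittances add. Y = 1/R + 1/(jωL)
Y = (0.00763 − j0.00302) S
|Y| = 0.00821 S → |Z| = 1/|Y| = 122 Ω, ∠Z = −∠Y = 21.6°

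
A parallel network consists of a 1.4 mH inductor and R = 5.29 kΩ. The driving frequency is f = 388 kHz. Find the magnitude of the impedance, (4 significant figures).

2868 Ω

ω = 2πf = 2.438e+06 rad/s
X_L = ωL = 3413 Ω
Parallel: admittances add. Y = 1/R + 1/(jωL)
Y = (0.0001890 − j0.0002930) S
|Y| = 0.0003487 S → |Z| = 1/|Y| = 2868 Ω, ∠Z = −∠Y = 57.17°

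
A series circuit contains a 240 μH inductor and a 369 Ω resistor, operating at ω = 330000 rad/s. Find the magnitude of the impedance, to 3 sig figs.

377 Ω

X_L = ωL = 79.2 Ω
Z = 369 + j79.2 Ω
|Z| = √(369² + 79.2²) = 377 Ω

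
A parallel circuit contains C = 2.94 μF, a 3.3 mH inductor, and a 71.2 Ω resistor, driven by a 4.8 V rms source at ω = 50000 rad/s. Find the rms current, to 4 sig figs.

X_L = ωL = 165.0 Ω
X_C = 1/(ωC) = 6.803 Ω
Parallel: admittances add. Y = 1/R + 1/(jωL) + jωC
Y = (0.01404 + j0.1409) S
|Y| = 0.1416 S → |Z| = 1/|Y| = 7.060 Ω, ∠Z = −∠Y = -84.31°
I = V/|Z| = 4.8/7.060 = 679.9 mA

679.9 mA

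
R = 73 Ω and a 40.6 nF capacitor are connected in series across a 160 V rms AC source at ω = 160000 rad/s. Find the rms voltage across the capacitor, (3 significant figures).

X_C = 1/(ωC) = 154 Ω
Z = 73.0 − j154 Ω
|Z| = √(73.0² + 154²) = 170 Ω
I = V/|Z| = 939 mA
V_C = I·|Z_C| = 0.939 × 154 = 145 V

145 V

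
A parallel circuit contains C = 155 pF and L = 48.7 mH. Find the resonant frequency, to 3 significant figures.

57.9 kHz

ω₀ = 1/√(LC) = 1/√(0.0487 × 1.55e-10) = 364000 rad/s
f₀ = ω₀/(2π) = 57.9 kHz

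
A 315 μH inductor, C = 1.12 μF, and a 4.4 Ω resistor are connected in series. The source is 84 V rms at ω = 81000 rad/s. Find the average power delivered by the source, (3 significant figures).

135 W

X_L = ωL = 25.5 Ω
X_C = 1/(ωC) = 11.0 Ω
Net reactance X = X_L − X_C = 14.5 Ω
Z = 4.40 + j14.5 Ω
|Z| = √(4.40² + 14.5²) = 15.1 Ω
∠Z = arctan(14.5/4.40) = 73.1°
I = V/|Z| = 5.55 A
P = VI cos φ = 84 × 5.55 × cos(73.1°) = 135 W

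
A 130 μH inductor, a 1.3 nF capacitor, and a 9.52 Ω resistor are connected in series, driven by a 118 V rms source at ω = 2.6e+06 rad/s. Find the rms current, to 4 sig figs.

X_L = ωL = 338.0 Ω
X_C = 1/(ωC) = 295.9 Ω
Net reactance X = X_L − X_C = 42.14 Ω
Z = 9.520 + j42.14 Ω
|Z| = √(9.520² + 42.14²) = 43.20 Ω
I = V/|Z| = 118/43.20 = 2.731 A

2.731 A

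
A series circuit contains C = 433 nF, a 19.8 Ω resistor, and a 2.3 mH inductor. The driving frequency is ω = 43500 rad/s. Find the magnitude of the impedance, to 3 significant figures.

51.0 Ω

X_L = ωL = 100 Ω
X_C = 1/(ωC) = 53.1 Ω
Net reactance X = X_L − X_C = 47.0 Ω
Z = 19.8 + j47.0 Ω
|Z| = √(19.8² + 47.0²) = 51.0 Ω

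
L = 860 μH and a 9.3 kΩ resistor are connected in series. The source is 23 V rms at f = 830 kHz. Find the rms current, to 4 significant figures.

ω = 2πf = 5.215e+06 rad/s
X_L = ωL = 4485 Ω
Z = 9300 + j4485 Ω
|Z| = √(9300² + 4485²) = 10320 Ω
I = V/|Z| = 23/10320 = 2.228 mA

2.228 mA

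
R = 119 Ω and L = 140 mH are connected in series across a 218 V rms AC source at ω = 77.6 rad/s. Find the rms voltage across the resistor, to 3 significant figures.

X_L = ωL = 10.9 Ω
Z = 119 + j10.9 Ω
|Z| = √(119² + 10.9²) = 119 Ω
I = V/|Z| = 1.82 A
V_R = I·|Z_R| = 1.82 × 119 = 217 V

217 V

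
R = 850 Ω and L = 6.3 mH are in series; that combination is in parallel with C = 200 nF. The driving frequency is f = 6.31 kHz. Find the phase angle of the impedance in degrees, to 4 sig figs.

ω = 2πf = 39650 rad/s
X_L = ωL = 249.8 Ω
X_C = 1/(ωC) = 126.1 Ω
Branch 1 (R+jX_L): Z₁ = 850.0 + j249.8 Ω, |Z₁| = 885.9 Ω
Branch 2 (−jX_C): Z₂ = −j126.1 Ω
Parallel: Z = Z₁Z₂/(Z₁+Z₂), |Z| = 130.1 Ω, ∠Z = -81.90°

-81.90°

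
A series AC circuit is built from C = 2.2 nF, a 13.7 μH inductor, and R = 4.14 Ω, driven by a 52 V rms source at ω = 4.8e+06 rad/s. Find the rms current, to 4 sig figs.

X_L = ωL = 65.76 Ω
X_C = 1/(ωC) = 94.70 Ω
Net reactance X = X_L − X_C = -28.94 Ω
Z = 4.140 − j28.94 Ω
|Z| = √(4.140² + 28.94²) = 29.23 Ω
I = V/|Z| = 52/29.23 = 1.779 A

1.779 A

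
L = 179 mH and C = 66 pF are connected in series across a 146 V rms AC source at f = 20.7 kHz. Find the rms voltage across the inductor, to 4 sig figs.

36.47 V

ω = 2πf = 130100 rad/s
X_L = ωL = 23280 Ω
X_C = 1/(ωC) = 116500 Ω
Net reactance X = X_L − X_C = -93210 Ω
Z = − j93210 Ω
|Z| = √(0² + 93210²) = 93210 Ω
I = V/|Z| = 1.566 mA
V_L = I·|Z_L| = 0.001566 × 23280 = 36.47 V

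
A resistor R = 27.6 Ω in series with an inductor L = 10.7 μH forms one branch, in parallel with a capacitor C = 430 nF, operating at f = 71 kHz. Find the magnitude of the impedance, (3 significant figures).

5.29 Ω

ω = 2πf = 446100 rad/s
X_L = ωL = 4.77 Ω
X_C = 1/(ωC) = 5.21 Ω
Branch 1 (R+jX_L): Z₁ = 27.6 + j4.77 Ω, |Z₁| = 28.0 Ω
Branch 2 (−jX_C): Z₂ = −j5.21 Ω
Parallel: Z = Z₁Z₂/(Z₁+Z₂), |Z| = 5.29 Ω, ∠Z = -79.3°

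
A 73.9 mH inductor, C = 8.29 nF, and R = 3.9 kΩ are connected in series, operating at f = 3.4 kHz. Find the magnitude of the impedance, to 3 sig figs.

ω = 2πf = 21360 rad/s
X_L = ωL = 1580 Ω
X_C = 1/(ωC) = 5650 Ω
Net reactance X = X_L − X_C = -4070 Ω
Z = 3900 − j4070 Ω
|Z| = √(3900² + 4070²) = 5640 Ω

5640 Ω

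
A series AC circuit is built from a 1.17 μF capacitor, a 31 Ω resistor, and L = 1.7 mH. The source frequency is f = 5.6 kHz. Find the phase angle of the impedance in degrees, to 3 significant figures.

ω = 2πf = 35190 rad/s
X_L = ωL = 59.8 Ω
X_C = 1/(ωC) = 24.3 Ω
Net reactance X = X_L − X_C = 35.5 Ω
Z = 31.0 + j35.5 Ω
|Z| = √(31.0² + 35.5²) = 47.1 Ω
∠Z = arctan(35.5/31.0) = 48.9°

48.9°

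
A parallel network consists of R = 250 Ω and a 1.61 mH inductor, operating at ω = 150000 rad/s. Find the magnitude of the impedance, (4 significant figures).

X_L = ωL = 241.5 Ω
Parallel: admittances add. Y = 1/R + 1/(jωL)
Y = (0.004000 − j0.004141) S
|Y| = 0.005757 S → |Z| = 1/|Y| = 173.7 Ω, ∠Z = −∠Y = 45.99°

173.7 Ω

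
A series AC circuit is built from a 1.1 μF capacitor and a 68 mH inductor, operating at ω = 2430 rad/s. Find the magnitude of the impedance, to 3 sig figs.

X_L = ωL = 165 Ω
X_C = 1/(ωC) = 374 Ω
Net reactance X = X_L − X_C = -209 Ω
Z = − j209 Ω
|Z| = √(0² + 209²) = 209 Ω

209 Ω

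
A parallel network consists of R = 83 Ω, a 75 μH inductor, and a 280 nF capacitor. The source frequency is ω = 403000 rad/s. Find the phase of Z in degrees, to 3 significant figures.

-81.4°

X_L = ωL = 30.2 Ω
X_C = 1/(ωC) = 8.86 Ω
Parallel: admittances add. Y = 1/R + 1/(jωL) + jωC
Y = (0.0120 + j0.0798) S
|Y| = 0.0807 S → |Z| = 1/|Y| = 12.4 Ω, ∠Z = −∠Y = -81.4°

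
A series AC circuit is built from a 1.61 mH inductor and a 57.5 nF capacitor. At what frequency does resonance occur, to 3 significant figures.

16.5 kHz

ω₀ = 1/√(LC) = 1/√(0.00161 × 5.75e-08) = 103900 rad/s
f₀ = ω₀/(2π) = 16.5 kHz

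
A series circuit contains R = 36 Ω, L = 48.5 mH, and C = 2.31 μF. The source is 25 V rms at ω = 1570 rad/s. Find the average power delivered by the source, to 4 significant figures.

X_L = ωL = 76.14 Ω
X_C = 1/(ωC) = 275.7 Ω
Net reactance X = X_L − X_C = -199.6 Ω
Z = 36.00 − j199.6 Ω
|Z| = √(36.00² + 199.6²) = 202.8 Ω
∠Z = arctan(-199.6/36.00) = -79.78°
I = V/|Z| = 123.3 mA
P = VI cos φ = 25 × 0.1233 × cos(-79.78°) = 547.0 mW

547.0 mW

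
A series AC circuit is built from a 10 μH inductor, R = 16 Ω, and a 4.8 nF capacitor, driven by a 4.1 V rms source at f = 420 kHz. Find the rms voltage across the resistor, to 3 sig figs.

1.19 V

ω = 2πf = 2.639e+06 rad/s
X_L = ωL = 26.4 Ω
X_C = 1/(ωC) = 78.9 Ω
Net reactance X = X_L − X_C = -52.6 Ω
Z = 16.0 − j52.6 Ω
|Z| = √(16.0² + 52.6²) = 54.9 Ω
I = V/|Z| = 74.6 mA
V_R = I·|Z_R| = 0.0746 × 16.0 = 1.19 V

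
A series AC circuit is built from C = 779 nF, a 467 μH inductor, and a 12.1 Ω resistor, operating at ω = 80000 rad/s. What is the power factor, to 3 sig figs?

X_L = ωL = 37.4 Ω
X_C = 1/(ωC) = 16.0 Ω
Net reactance X = X_L − X_C = 21.3 Ω
Z = 12.1 + j21.3 Ω
|Z| = √(12.1² + 21.3²) = 24.5 Ω
∠Z = arctan(21.3/12.1) = 60.4°
cos φ = cos(60.4°) = 0.494

0.494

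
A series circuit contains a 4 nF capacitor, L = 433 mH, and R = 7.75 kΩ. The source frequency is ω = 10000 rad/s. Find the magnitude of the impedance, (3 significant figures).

X_L = ωL = 4330 Ω
X_C = 1/(ωC) = 25000 Ω
Net reactance X = X_L − X_C = -20700 Ω
Z = 7750 − j20700 Ω
|Z| = √(7750² + 20700²) = 22100 Ω

22100 Ω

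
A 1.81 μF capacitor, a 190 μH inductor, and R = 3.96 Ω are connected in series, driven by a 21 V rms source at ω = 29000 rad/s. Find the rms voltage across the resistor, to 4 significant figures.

5.894 V

X_L = ωL = 5.510 Ω
X_C = 1/(ωC) = 19.05 Ω
Net reactance X = X_L − X_C = -13.54 Ω
Z = 3.960 − j13.54 Ω
|Z| = √(3.960² + 13.54²) = 14.11 Ω
I = V/|Z| = 1.488 A
V_R = I·|Z_R| = 1.488 × 3.960 = 5.894 V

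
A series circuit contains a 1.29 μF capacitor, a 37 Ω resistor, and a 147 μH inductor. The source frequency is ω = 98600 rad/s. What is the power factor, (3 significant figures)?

X_L = ωL = 14.5 Ω
X_C = 1/(ωC) = 7.86 Ω
Net reactance X = X_L − X_C = 6.63 Ω
Z = 37.0 + j6.63 Ω
|Z| = √(37.0² + 6.63²) = 37.6 Ω
∠Z = arctan(6.63/37.0) = 10.2°
cos φ = cos(10.2°) = 0.984

0.984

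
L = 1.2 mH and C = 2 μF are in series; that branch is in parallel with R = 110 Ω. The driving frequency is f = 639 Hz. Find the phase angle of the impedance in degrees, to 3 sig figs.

ω = 2πf = 4015 rad/s
X_L = ωL = 4.82 Ω
X_C = 1/(ωC) = 125 Ω
Branch 1: Z₁ = R = 110 Ω
Branch 2 (series LC): Z₂ = j(X_L − X_C) = −j120 Ω
Parallel: Z = Z₁Z₂/(Z₁+Z₂), |Z| = 81.0 Ω, ∠Z = -42.6°

-42.6°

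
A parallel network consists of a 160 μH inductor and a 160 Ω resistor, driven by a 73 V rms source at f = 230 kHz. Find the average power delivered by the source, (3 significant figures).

ω = 2πf = 1.445e+06 rad/s
X_L = ωL = 231 Ω
Parallel: admittances add. Y = 1/R + 1/(jωL)
Y = (0.00625 − j0.00432) S
|Y| = 0.00760 S → |Z| = 1/|Y| = 132 Ω, ∠Z = −∠Y = 34.7°
I = V/|Z| = 555 mA
P = VI cos φ = 73 × 0.555 × cos(34.7°) = 33.3 W

33.3 W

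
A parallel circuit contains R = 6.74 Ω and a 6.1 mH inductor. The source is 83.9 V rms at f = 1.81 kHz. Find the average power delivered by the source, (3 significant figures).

ω = 2πf = 11370 rad/s
X_L = ωL = 69.4 Ω
Parallel: admittances add. Y = 1/R + 1/(jωL)
Y = (0.148 − j0.0144) S
|Y| = 0.149 S → |Z| = 1/|Y| = 6.71 Ω, ∠Z = −∠Y = 5.55°
I = V/|Z| = 12.5 A
P = VI cos φ = 83.9 × 12.5 × cos(5.55°) = 1.04 kW

1.04 kW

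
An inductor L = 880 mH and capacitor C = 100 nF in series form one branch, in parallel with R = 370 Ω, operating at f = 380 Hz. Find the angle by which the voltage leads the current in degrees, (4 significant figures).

ω = 2πf = 2388 rad/s
X_L = ωL = 2101 Ω
X_C = 1/(ωC) = 4188 Ω
Branch 1: Z₁ = R = 370.0 Ω
Branch 2 (series LC): Z₂ = j(X_L − X_C) = −j2087 Ω
Parallel: Z = Z₁Z₂/(Z₁+Z₂), |Z| = 364.3 Ω, ∠Z = -10.05°

-10.05°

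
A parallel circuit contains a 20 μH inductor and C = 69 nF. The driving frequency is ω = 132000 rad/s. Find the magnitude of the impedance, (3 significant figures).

X_L = ωL = 2.64 Ω
X_C = 1/(ωC) = 110 Ω
Parallel: admittances add. Y = 1/(jωL) + jωC
Y = (0 − j0.370) S
|Y| = 0.370 S → |Z| = 1/|Y| = 2.71 Ω, ∠Z = −∠Y = 90.0°

2.71 Ω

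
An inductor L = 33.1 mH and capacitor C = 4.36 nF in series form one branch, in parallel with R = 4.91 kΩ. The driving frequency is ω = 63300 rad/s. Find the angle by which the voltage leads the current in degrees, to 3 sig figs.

X_L = ωL = 2100 Ω
X_C = 1/(ωC) = 3620 Ω
Branch 1: Z₁ = R = 4910 Ω
Branch 2 (series LC): Z₂ = j(X_L − X_C) = −j1530 Ω
Parallel: Z = Z₁Z₂/(Z₁+Z₂), |Z| = 1460 Ω, ∠Z = -72.7°

-72.7°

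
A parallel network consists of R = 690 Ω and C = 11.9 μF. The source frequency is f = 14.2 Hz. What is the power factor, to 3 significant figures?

0.807

ω = 2πf = 89.22 rad/s
X_C = 1/(ωC) = 942 Ω
Parallel: admittances add. Y = 1/R + jωC
Y = (0.00145 + j0.00106) S
|Y| = 0.00180 S → |Z| = 1/|Y| = 557 Ω, ∠Z = −∠Y = -36.2°
cos φ = cos(-36.2°) = 0.807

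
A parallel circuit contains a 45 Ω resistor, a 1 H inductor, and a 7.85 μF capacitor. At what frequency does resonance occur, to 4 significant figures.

56.80 Hz

ω₀ = 1/√(LC) = 1/√(1 × 7.85e-06) = 356.9 rad/s
f₀ = ω₀/(2π) = 56.80 Hz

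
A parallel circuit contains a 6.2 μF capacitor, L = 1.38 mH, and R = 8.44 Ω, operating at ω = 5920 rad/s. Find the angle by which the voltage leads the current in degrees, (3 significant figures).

35.9°

X_L = ωL = 8.17 Ω
X_C = 1/(ωC) = 27.2 Ω
Parallel: admittances add. Y = 1/R + 1/(jωL) + jωC
Y = (0.118 − j0.0857) S
|Y| = 0.146 S → |Z| = 1/|Y| = 6.84 Ω, ∠Z = −∠Y = 35.9°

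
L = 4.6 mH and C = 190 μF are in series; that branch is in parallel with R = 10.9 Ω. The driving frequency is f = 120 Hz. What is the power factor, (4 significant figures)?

ω = 2πf = 754.0 rad/s
X_L = ωL = 3.468 Ω
X_C = 1/(ωC) = 6.980 Ω
Branch 1: Z₁ = R = 10.90 Ω
Branch 2 (series LC): Z₂ = j(X_L − X_C) = −j3.512 Ω
Parallel: Z = Z₁Z₂/(Z₁+Z₂), |Z| = 3.343 Ω, ∠Z = -72.14°
cos φ = cos(-72.14°) = 0.3067

0.3067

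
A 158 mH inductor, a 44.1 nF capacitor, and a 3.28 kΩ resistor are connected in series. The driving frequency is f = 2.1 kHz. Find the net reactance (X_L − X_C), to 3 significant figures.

366 Ω

ω = 2πf = 13190 rad/s
X_L = ωL = 2080 Ω
X_C = 1/(ωC) = 1720 Ω
X = 2080 − 1720 = 366 Ω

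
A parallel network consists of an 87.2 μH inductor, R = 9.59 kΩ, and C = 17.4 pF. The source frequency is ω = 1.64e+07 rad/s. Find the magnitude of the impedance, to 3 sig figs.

X_L = ωL = 1430 Ω
X_C = 1/(ωC) = 3500 Ω
Parallel: admittances add. Y = 1/R + 1/(jωL) + jωC
Y = (0.000104 − j0.000414) S
|Y| = 0.000427 S → |Z| = 1/|Y| = 2340 Ω, ∠Z = −∠Y = 75.9°

2340 Ω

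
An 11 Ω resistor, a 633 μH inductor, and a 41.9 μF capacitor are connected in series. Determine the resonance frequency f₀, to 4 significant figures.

977.3 Hz

ω₀ = 1/√(LC) = 1/√(0.000633 × 4.19e-05) = 6140 rad/s
f₀ = ω₀/(2π) = 977.3 Hz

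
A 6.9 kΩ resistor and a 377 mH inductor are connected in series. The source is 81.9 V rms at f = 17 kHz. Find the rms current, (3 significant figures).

2.00 mA

ω = 2πf = 106800 rad/s
X_L = ωL = 40300 Ω
Z = 6900 + j40300 Ω
|Z| = √(6900² + 40300²) = 40900 Ω
I = V/|Z| = 81.9/40900 = 2.00 mA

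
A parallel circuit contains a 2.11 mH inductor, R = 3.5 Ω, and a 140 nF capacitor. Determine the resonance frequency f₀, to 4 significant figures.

ω₀ = 1/√(LC) = 1/√(0.00211 × 1.4e-07) = 58180 rad/s
f₀ = ω₀/(2π) = 9.260 kHz

9.260 kHz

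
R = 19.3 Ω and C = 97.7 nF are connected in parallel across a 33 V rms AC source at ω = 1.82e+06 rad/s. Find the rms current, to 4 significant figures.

X_C = 1/(ωC) = 5.624 Ω
Parallel: admittances add. Y = 1/R + jωC
Y = (0.05181 + j0.1778) S
|Y| = 0.1852 S → |Z| = 1/|Y| = 5.399 Ω, ∠Z = −∠Y = -73.75°
I = V/|Z| = 33/5.399 = 6.112 A

6.112 A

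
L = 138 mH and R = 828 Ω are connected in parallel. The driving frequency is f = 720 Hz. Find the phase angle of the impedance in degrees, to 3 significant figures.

53.0°

ω = 2πf = 4524 rad/s
X_L = ωL = 624 Ω
Parallel: admittances add. Y = 1/R + 1/(jωL)
Y = (0.00121 − j0.00160) S
|Y| = 0.00201 S → |Z| = 1/|Y| = 498 Ω, ∠Z = −∠Y = 53.0°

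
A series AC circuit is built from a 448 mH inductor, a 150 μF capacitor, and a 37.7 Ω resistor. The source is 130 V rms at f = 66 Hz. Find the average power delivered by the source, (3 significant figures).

ω = 2πf = 414.7 rad/s
X_L = ωL = 186 Ω
X_C = 1/(ωC) = 16.1 Ω
Net reactance X = X_L − X_C = 170 Ω
Z = 37.7 + j170 Ω
|Z| = √(37.7² + 170²) = 174 Ω
∠Z = arctan(170/37.7) = 77.5°
I = V/|Z| = 748 mA
P = VI cos φ = 130 × 0.748 × cos(77.5°) = 21.1 W

21.1 W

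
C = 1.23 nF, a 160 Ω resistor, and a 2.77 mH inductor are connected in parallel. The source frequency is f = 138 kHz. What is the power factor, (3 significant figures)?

0.995

ω = 2πf = 867100 rad/s
X_L = ωL = 2400 Ω
X_C = 1/(ωC) = 938 Ω
Parallel: admittances add. Y = 1/R + 1/(jωL) + jωC
Y = (0.00625 + j0.000650) S
|Y| = 0.00628 S → |Z| = 1/|Y| = 159 Ω, ∠Z = −∠Y = -5.94°
cos φ = cos(-5.94°) = 0.995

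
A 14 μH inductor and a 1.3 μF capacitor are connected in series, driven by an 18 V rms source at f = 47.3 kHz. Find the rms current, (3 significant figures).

11.4 A

ω = 2πf = 297200 rad/s
X_L = ωL = 4.16 Ω
X_C = 1/(ωC) = 2.59 Ω
Net reactance X = X_L − X_C = 1.57 Ω
Z = j1.57 Ω
|Z| = √(0² + 1.57²) = 1.57 Ω
I = V/|Z| = 18/1.57 = 11.4 A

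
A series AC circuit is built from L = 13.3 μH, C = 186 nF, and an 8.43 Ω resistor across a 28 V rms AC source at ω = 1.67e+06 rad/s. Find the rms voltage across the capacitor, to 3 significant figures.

X_L = ωL = 22.2 Ω
X_C = 1/(ωC) = 3.22 Ω
Net reactance X = X_L − X_C = 19.0 Ω
Z = 8.43 + j19.0 Ω
|Z| = √(8.43² + 19.0²) = 20.8 Ω
I = V/|Z| = 1.35 A
V_C = I·|Z_C| = 1.35 × 3.22 = 4.34 V

4.34 V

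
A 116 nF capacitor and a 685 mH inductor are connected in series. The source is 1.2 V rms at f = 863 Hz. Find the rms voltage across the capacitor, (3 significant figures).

0.898 V

ω = 2πf = 5422 rad/s
X_L = ωL = 3710 Ω
X_C = 1/(ωC) = 1590 Ω
Net reactance X = X_L − X_C = 2120 Ω
Z = j2120 Ω
|Z| = √(0² + 2120²) = 2120 Ω
I = V/|Z| = 565 μA
V_C = I·|Z_C| = 0.000565 × 1590 = 0.898 V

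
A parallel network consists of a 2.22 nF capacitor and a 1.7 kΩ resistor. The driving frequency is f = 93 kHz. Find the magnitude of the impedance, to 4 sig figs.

702.1 Ω

ω = 2πf = 584300 rad/s
X_C = 1/(ωC) = 770.9 Ω
Parallel: admittances add. Y = 1/R + jωC
Y = (0.0005882 + j0.001297) S
|Y| = 0.001424 S → |Z| = 1/|Y| = 702.1 Ω, ∠Z = −∠Y = -65.61°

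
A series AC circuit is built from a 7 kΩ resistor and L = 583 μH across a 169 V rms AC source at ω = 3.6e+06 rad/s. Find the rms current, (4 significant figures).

X_L = ωL = 2099 Ω
Z = 7000 + j2099 Ω
|Z| = √(7000² + 2099²) = 7308 Ω
I = V/|Z| = 169/7308 = 23.13 mA

23.13 mA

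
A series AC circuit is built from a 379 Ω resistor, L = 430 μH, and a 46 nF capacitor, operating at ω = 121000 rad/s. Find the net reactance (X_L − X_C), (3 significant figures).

X_L = ωL = 52.0 Ω
X_C = 1/(ωC) = 180 Ω
X = 52.0 − 180 = -128 Ω

-128 Ω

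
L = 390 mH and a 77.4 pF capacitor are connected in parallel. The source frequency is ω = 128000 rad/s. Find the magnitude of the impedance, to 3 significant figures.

98800 Ω

X_L = ωL = 49900 Ω
X_C = 1/(ωC) = 101000 Ω
Parallel: admittances add. Y = 1/(jωL) + jωC
Y = (0 − j1.01e-05) S
|Y| = 1.01e-05 S → |Z| = 1/|Y| = 98800 Ω, ∠Z = −∠Y = 90.0°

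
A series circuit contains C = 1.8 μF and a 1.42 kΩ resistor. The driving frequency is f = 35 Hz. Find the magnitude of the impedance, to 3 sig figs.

2900 Ω

ω = 2πf = 219.9 rad/s
X_C = 1/(ωC) = 2530 Ω
Z = 1420 − j2530 Ω
|Z| = √(1420² + 2530²) = 2900 Ω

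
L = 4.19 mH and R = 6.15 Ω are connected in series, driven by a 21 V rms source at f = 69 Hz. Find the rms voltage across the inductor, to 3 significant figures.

5.95 V

ω = 2πf = 433.5 rad/s
X_L = ωL = 1.82 Ω
Z = 6.15 + j1.82 Ω
|Z| = √(6.15² + 1.82²) = 6.41 Ω
I = V/|Z| = 3.27 A
V_L = I·|Z_L| = 3.27 × 1.82 = 5.95 V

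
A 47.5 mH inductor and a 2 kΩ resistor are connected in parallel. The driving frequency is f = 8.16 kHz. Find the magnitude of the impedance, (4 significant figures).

1546 Ω

ω = 2πf = 51270 rad/s
X_L = ωL = 2435 Ω
Parallel: admittances add. Y = 1/R + 1/(jωL)
Y = (0.0005000 − j0.0004106) S
|Y| = 0.0006470 S → |Z| = 1/|Y| = 1546 Ω, ∠Z = −∠Y = 39.39°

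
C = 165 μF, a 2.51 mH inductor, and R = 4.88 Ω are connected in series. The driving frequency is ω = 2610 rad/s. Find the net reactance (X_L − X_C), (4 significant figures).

4.229 Ω

X_L = ωL = 6.551 Ω
X_C = 1/(ωC) = 2.322 Ω
X = 6.551 − 2.322 = 4.229 Ω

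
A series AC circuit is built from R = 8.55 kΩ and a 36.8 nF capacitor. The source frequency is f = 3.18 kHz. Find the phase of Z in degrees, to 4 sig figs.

ω = 2πf = 19980 rad/s
X_C = 1/(ωC) = 1360 Ω
Z = 8550 − j1360 Ω
|Z| = √(8550² + 1360²) = 8657 Ω
∠Z = arctan(-1360/8550) = -9.038°

-9.038°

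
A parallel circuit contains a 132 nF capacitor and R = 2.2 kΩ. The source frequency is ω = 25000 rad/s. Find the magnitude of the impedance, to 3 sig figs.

300 Ω

X_C = 1/(ωC) = 303 Ω
Parallel: admittances add. Y = 1/R + jωC
Y = (0.000455 + j0.00330) S
|Y| = 0.00333 S → |Z| = 1/|Y| = 300 Ω, ∠Z = −∠Y = -82.2°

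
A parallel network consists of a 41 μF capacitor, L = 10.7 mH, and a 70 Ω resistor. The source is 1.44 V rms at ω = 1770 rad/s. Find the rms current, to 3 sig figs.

X_L = ωL = 18.9 Ω
X_C = 1/(ωC) = 13.8 Ω
Parallel: admittances add. Y = 1/R + 1/(jωL) + jωC
Y = (0.0143 + j0.0198) S
|Y| = 0.0244 S → |Z| = 1/|Y| = 41.0 Ω, ∠Z = −∠Y = -54.1°
I = V/|Z| = 1.44/41.0 = 35.1 mA

35.1 mA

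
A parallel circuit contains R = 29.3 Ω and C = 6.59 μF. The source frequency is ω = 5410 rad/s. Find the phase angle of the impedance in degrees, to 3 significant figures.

-46.2°

X_C = 1/(ωC) = 28.0 Ω
Parallel: admittances add. Y = 1/R + jωC
Y = (0.0341 + j0.0357) S
|Y| = 0.0494 S → |Z| = 1/|Y| = 20.3 Ω, ∠Z = −∠Y = -46.2°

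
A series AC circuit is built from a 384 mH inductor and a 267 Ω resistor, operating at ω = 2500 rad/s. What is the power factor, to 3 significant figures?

X_L = ωL = 960 Ω
Z = 267 + j960 Ω
|Z| = √(267² + 960²) = 996 Ω
∠Z = arctan(960/267) = 74.5°
cos φ = cos(74.5°) = 0.268

0.268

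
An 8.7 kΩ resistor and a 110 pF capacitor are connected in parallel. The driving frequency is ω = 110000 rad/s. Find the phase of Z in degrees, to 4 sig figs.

X_C = 1/(ωC) = 82640 Ω
Parallel: admittances add. Y = 1/R + jωC
Y = (0.0001149 + j1.21e-05) S
|Y| = 0.0001156 S → |Z| = 1/|Y| = 8652 Ω, ∠Z = −∠Y = -6.009°

-6.009°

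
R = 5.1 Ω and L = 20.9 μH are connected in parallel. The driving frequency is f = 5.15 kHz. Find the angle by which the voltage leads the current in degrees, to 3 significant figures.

82.4°

ω = 2πf = 32360 rad/s
X_L = ωL = 0.676 Ω
Parallel: admittances add. Y = 1/R + 1/(jωL)
Y = (0.196 − j1.48) S
|Y| = 1.49 S → |Z| = 1/|Y| = 0.670 Ω, ∠Z = −∠Y = 82.4°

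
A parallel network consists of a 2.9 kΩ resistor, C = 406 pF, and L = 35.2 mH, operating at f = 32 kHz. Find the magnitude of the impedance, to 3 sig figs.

ω = 2πf = 201100 rad/s
X_L = ωL = 7080 Ω
X_C = 1/(ωC) = 12300 Ω
Parallel: admittances add. Y = 1/R + 1/(jωL) + jωC
Y = (0.000345 − j5.97e-05) S
|Y| = 0.000350 S → |Z| = 1/|Y| = 2860 Ω, ∠Z = −∠Y = 9.82°

2860 Ω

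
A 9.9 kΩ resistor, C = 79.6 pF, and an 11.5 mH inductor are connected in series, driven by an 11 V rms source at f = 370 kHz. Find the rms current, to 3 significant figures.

ω = 2πf = 2.325e+06 rad/s
X_L = ωL = 26700 Ω
X_C = 1/(ωC) = 5400 Ω
Net reactance X = X_L − X_C = 21300 Ω
Z = 9900 + j21300 Ω
|Z| = √(9900² + 21300²) = 23500 Ω
I = V/|Z| = 11/23500 = 468 μA

468 μA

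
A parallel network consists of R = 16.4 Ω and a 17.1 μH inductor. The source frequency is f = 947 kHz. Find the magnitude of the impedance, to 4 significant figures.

16.19 Ω

ω = 2πf = 5.95e+06 rad/s
X_L = ωL = 101.7 Ω
Parallel: admittances add. Y = 1/R + 1/(jωL)
Y = (0.06098 − j0.009828) S
|Y| = 0.06176 S → |Z| = 1/|Y| = 16.19 Ω, ∠Z = −∠Y = 9.156°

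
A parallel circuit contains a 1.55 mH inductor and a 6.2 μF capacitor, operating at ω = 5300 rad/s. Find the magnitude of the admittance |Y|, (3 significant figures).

X_L = ωL = 8.21 Ω
X_C = 1/(ωC) = 30.4 Ω
Parallel: admittances add. Y = 1/(jωL) + jωC
Y = (0 − j0.0889) S
|Y| = 0.0889 S → |Z| = 1/|Y| = 11.3 Ω, ∠Z = −∠Y = 90.0°

88.9 mS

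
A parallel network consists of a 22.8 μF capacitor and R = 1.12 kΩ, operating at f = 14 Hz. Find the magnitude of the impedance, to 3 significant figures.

ω = 2πf = 87.96 rad/s
X_C = 1/(ωC) = 499 Ω
Parallel: admittances add. Y = 1/R + jωC
Y = (0.000893 + j0.00201) S
|Y| = 0.00220 S → |Z| = 1/|Y| = 456 Ω, ∠Z = −∠Y = -66.0°

456 Ω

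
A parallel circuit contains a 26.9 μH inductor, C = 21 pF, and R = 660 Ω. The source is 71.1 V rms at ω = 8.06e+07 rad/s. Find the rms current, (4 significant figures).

X_L = ωL = 2168 Ω
X_C = 1/(ωC) = 590.8 Ω
Parallel: admittances add. Y = 1/R + 1/(jωL) + jωC
Y = (0.001515 + j0.001231) S
|Y| = 0.001952 S → |Z| = 1/|Y| = 512.2 Ω, ∠Z = −∠Y = -39.10°
I = V/|Z| = 71.1/512.2 = 138.8 mA

138.8 mA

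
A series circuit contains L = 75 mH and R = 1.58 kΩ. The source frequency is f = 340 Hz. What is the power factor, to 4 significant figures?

0.9949

ω = 2πf = 2136 rad/s
X_L = ωL = 160.2 Ω
Z = 1580 + j160.2 Ω
|Z| = √(1580² + 160.2²) = 1588 Ω
∠Z = arctan(160.2/1580) = 5.790°
cos φ = cos(5.790°) = 0.9949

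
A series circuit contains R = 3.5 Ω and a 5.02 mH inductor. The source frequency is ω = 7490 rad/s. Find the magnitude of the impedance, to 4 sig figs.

37.76 Ω

X_L = ωL = 37.60 Ω
Z = 3.500 + j37.60 Ω
|Z| = √(3.500² + 37.60²) = 37.76 Ω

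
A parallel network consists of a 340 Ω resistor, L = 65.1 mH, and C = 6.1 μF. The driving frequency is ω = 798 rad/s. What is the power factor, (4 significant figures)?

0.2004

X_L = ωL = 51.95 Ω
X_C = 1/(ωC) = 205.4 Ω
Parallel: admittances add. Y = 1/R + 1/(jωL) + jωC
Y = (0.002941 − j0.01438) S
|Y| = 0.01468 S → |Z| = 1/|Y| = 68.12 Ω, ∠Z = −∠Y = 78.44°
cos φ = cos(78.44°) = 0.2004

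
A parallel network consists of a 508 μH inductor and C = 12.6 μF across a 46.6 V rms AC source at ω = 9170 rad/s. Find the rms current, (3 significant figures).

4.62 A

X_L = ωL = 4.66 Ω
X_C = 1/(ωC) = 8.65 Ω
Parallel: admittances add. Y = 1/(jωL) + jωC
Y = (0 − j0.0991) S
|Y| = 0.0991 S → |Z| = 1/|Y| = 10.1 Ω, ∠Z = −∠Y = 90.0°
I = V/|Z| = 46.6/10.1 = 4.62 A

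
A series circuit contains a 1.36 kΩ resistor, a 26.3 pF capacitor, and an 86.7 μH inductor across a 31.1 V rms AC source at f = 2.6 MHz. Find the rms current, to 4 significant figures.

ω = 2πf = 1.634e+07 rad/s
X_L = ωL = 1416 Ω
X_C = 1/(ωC) = 2328 Ω
Net reactance X = X_L − X_C = -911.2 Ω
Z = 1360 − j911.2 Ω
|Z| = √(1360² + 911.2²) = 1637 Ω
I = V/|Z| = 31.1/1637 = 19.00 mA

19.00 mA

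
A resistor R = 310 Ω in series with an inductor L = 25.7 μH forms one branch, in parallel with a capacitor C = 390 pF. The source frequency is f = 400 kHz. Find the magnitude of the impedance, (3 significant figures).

ω = 2πf = 2.513e+06 rad/s
X_L = ωL = 64.6 Ω
X_C = 1/(ωC) = 1020 Ω
Branch 1 (R+jX_L): Z₁ = 310 + j64.6 Ω, |Z₁| = 317 Ω
Branch 2 (−jX_C): Z₂ = −j1020 Ω
Parallel: Z = Z₁Z₂/(Z₁+Z₂), |Z| = 322 Ω, ∠Z = -6.20°

322 Ω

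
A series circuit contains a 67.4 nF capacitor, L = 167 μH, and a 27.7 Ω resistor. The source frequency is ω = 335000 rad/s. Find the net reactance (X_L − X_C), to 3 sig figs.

X_L = ωL = 55.9 Ω
X_C = 1/(ωC) = 44.3 Ω
X = 55.9 − 44.3 = 11.7 Ω

11.7 Ω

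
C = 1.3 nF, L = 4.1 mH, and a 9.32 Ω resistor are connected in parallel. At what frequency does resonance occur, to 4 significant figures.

ω₀ = 1/√(LC) = 1/√(0.0041 × 1.3e-09) = 433100 rad/s
f₀ = ω₀/(2π) = 68.94 kHz

68.94 kHz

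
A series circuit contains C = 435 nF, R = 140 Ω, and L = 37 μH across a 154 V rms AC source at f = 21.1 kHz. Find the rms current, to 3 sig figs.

1.10 A

ω = 2πf = 132600 rad/s
X_L = ωL = 4.91 Ω
X_C = 1/(ωC) = 17.3 Ω
Net reactance X = X_L − X_C = -12.4 Ω
Z = 140 − j12.4 Ω
|Z| = √(140² + 12.4²) = 141 Ω
I = V/|Z| = 154/141 = 1.10 A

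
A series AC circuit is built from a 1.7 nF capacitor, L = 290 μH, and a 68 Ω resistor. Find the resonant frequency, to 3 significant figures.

227 kHz

ω₀ = 1/√(LC) = 1/√(0.00029 × 1.7e-09) = 1.424e+06 rad/s
f₀ = ω₀/(2π) = 227 kHz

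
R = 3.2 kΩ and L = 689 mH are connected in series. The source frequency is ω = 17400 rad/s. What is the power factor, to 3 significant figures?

X_L = ωL = 12000 Ω
Z = 3200 + j12000 Ω
|Z| = √(3200² + 12000²) = 12400 Ω
∠Z = arctan(12000/3200) = 75.1°
cos φ = cos(75.1°) = 0.258

0.258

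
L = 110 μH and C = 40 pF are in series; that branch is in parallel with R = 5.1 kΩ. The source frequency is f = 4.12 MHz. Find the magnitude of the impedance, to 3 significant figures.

1770 Ω

ω = 2πf = 2.589e+07 rad/s
X_L = ωL = 2850 Ω
X_C = 1/(ωC) = 966 Ω
Branch 1: Z₁ = R = 5100 Ω
Branch 2 (series LC): Z₂ = j(X_L − X_C) = j1880 Ω
Parallel: Z = Z₁Z₂/(Z₁+Z₂), |Z| = 1770 Ω, ∠Z = 69.7°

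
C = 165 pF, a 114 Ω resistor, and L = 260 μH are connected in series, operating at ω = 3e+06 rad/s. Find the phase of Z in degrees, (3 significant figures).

X_L = ωL = 780 Ω
X_C = 1/(ωC) = 2020 Ω
Net reactance X = X_L − X_C = -1240 Ω
Z = 114 − j1240 Ω
|Z| = √(114² + 1240²) = 1250 Ω
∠Z = arctan(-1240/114) = -84.7°

-84.7°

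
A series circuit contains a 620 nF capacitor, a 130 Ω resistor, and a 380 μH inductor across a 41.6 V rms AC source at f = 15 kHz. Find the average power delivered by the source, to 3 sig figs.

13.0 W

ω = 2πf = 94250 rad/s
X_L = ωL = 35.8 Ω
X_C = 1/(ωC) = 17.1 Ω
Net reactance X = X_L − X_C = 18.7 Ω
Z = 130 + j18.7 Ω
|Z| = √(130² + 18.7²) = 131 Ω
∠Z = arctan(18.7/130) = 8.19°
I = V/|Z| = 317 mA
P = VI cos φ = 41.6 × 0.317 × cos(8.19°) = 13.0 W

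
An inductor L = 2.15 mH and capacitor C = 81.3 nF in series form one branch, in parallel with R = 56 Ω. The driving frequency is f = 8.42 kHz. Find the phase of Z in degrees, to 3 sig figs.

-25.2°

ω = 2πf = 52900 rad/s
X_L = ωL = 114 Ω
X_C = 1/(ωC) = 232 Ω
Branch 1: Z₁ = R = 56.0 Ω
Branch 2 (series LC): Z₂ = j(X_L − X_C) = −j119 Ω
Parallel: Z = Z₁Z₂/(Z₁+Z₂), |Z| = 50.7 Ω, ∠Z = -25.2°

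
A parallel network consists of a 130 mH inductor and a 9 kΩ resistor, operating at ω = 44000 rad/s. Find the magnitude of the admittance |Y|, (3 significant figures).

X_L = ωL = 5720 Ω
Parallel: admittances add. Y = 1/R + 1/(jωL)
Y = (0.000111 − j0.000175) S
|Y| = 0.000207 S → |Z| = 1/|Y| = 4830 Ω, ∠Z = −∠Y = 57.6°

207 μS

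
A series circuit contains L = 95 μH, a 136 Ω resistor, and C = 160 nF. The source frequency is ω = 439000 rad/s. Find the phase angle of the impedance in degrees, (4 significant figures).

11.42°

X_L = ωL = 41.71 Ω
X_C = 1/(ωC) = 14.24 Ω
Net reactance X = X_L − X_C = 27.47 Ω
Z = 136.0 + j27.47 Ω
|Z| = √(136.0² + 27.47²) = 138.7 Ω
∠Z = arctan(27.47/136.0) = 11.42°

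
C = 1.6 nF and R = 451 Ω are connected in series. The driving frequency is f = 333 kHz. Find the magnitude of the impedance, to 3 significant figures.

541 Ω

ω = 2πf = 2.092e+06 rad/s
X_C = 1/(ωC) = 299 Ω
Z = 451 − j299 Ω
|Z| = √(451² + 299²) = 541 Ω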